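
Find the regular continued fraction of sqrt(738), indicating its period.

Write x_i = (sqrt(738) + m_i)/d_i with (m_0, d_0) = (0, 1). a_0 = floor(sqrt(738)) = 27, since 27^2 = 729 <= 738 < 784 = 28^2.
Iterate m_{i+1} = d_i*a_i - m_i, d_{i+1} = (738 - m_{i+1}^2)/d_i, a_{i+1} = floor((a_0 + m_{i+1})/d_{i+1}):
  m_1 = 1*27 - 0 = 27, d_1 = (738 - 27^2)/1 = 9/1 = 9, a_1 = floor((27 + 27)/9) = 6.
  m_2 = 9*6 - 27 = 27, d_2 = (738 - 27^2)/9 = 9/9 = 1, a_2 = floor((27 + 27)/1) = 54.
  m_3 = 1*54 - 27 = 27, d_3 = (738 - 27^2)/1 = 9/1 = 9: (m_3, d_3) = (m_1, d_1) = (27, 9), so from here the quotients repeat a_1, a_2; the period length is 2.
Hence the expansion of sqrt(738) is a_0 = 27 followed by the repeating block 6, 54 (period 2).

[27; (6, 54)]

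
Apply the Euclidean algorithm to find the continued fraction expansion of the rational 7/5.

[1; 2, 2]

Run the Euclidean algorithm on 7 and 5; the successive quotients are the partial quotients a_0, a_1, ... (each step inverts the fractional part left over by the previous one):
  7 = 1*5 + 2, so a_0 = 1.
  5 = 2*2 + 1, so a_1 = 2.
  2 = 2*1 + 0, so a_2 = 2.
The remainder reaches 0 after 3 divisions, so the expansion has 3 partial quotients, read off in order.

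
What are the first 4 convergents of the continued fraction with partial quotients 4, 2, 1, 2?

4/1, 9/2, 13/3, 35/8

Using the convergent recurrence p_i = a_i*p_{i-1} + p_{i-2}, q_i = a_i*q_{i-1} + q_{i-2} with p_{-2}=0, p_{-1}=1, q_{-2}=1, q_{-1}=0:
  i=0: a_0=4, p_0 = 4*1 + 0 = 4, q_0 = 4*0 + 1 = 1.
  i=1: a_1=2, p_1 = 2*4 + 1 = 9, q_1 = 2*1 + 0 = 2.
  i=2: a_2=1, p_2 = 1*9 + 4 = 13, q_2 = 1*2 + 1 = 3.
  i=3: a_3=2, p_3 = 2*13 + 9 = 35, q_3 = 2*3 + 2 = 8.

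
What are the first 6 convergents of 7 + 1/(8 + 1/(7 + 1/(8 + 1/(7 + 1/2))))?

7/1, 57/8, 406/57, 3305/464, 23541/3305, 50387/7074

Using the convergent recurrence p_i = a_i*p_{i-1} + p_{i-2}, q_i = a_i*q_{i-1} + q_{i-2} with p_{-2}=0, p_{-1}=1, q_{-2}=1, q_{-1}=0:
  i=0: a_0=7, p_0 = 7*1 + 0 = 7, q_0 = 7*0 + 1 = 1.
  i=1: a_1=8, p_1 = 8*7 + 1 = 57, q_1 = 8*1 + 0 = 8.
  i=2: a_2=7, p_2 = 7*57 + 7 = 406, q_2 = 7*8 + 1 = 57.
  i=3: a_3=8, p_3 = 8*406 + 57 = 3305, q_3 = 8*57 + 8 = 464.
  i=4: a_4=7, p_4 = 7*3305 + 406 = 23541, q_4 = 7*464 + 57 = 3305.
  i=5: a_5=2, p_5 = 2*23541 + 3305 = 50387, q_5 = 2*3305 + 464 = 7074.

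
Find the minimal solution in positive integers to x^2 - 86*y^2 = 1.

(x, y) = (10405, 1122)

First expand sqrt(86) as a continued fraction. With x_i = (sqrt(86) + m_i)/d_i and (m_0, d_0) = (0, 1): a_0 = floor(sqrt(86)) = 9, since 9^2 = 81 <= 86 < 100 = 10^2.
Iterate m_{i+1} = d_i*a_i - m_i, d_{i+1} = (86 - m_{i+1}^2)/d_i, a_{i+1} = floor((a_0 + m_{i+1})/d_{i+1}):
  m_1 = 1*9 - 0 = 9, d_1 = (86 - 9^2)/1 = 5/1 = 5, a_1 = floor((9 + 9)/5) = 3.
  m_2 = 5*3 - 9 = 6, d_2 = (86 - 6^2)/5 = 50/5 = 10, a_2 = floor((9 + 6)/10) = 1.
  m_3 = 10*1 - 6 = 4, d_3 = (86 - 4^2)/10 = 70/10 = 7, a_3 = floor((9 + 4)/7) = 1.
  m_4 = 7*1 - 4 = 3, d_4 = (86 - 3^2)/7 = 77/7 = 11, a_4 = floor((9 + 3)/11) = 1.
  m_5 = 11*1 - 3 = 8, d_5 = (86 - 8^2)/11 = 22/11 = 2, a_5 = floor((9 + 8)/2) = 8.
  m_6 = 2*8 - 8 = 8, d_6 = (86 - 8^2)/2 = 22/2 = 11, a_6 = floor((9 + 8)/11) = 1.
  m_7 = 11*1 - 8 = 3, d_7 = (86 - 3^2)/11 = 77/11 = 7, a_7 = floor((9 + 3)/7) = 1.
  m_8 = 7*1 - 3 = 4, d_8 = (86 - 4^2)/7 = 70/7 = 10, a_8 = floor((9 + 4)/10) = 1.
  m_9 = 10*1 - 4 = 6, d_9 = (86 - 6^2)/10 = 50/10 = 5, a_9 = floor((9 + 6)/5) = 3.
  m_10 = 5*3 - 6 = 9, d_10 = (86 - 9^2)/5 = 5/5 = 1, a_10 = floor((9 + 9)/1) = 18.
  m_11 = 1*18 - 9 = 9, d_11 = (86 - 9^2)/1 = 5/1 = 5: (m_11, d_11) = (m_1, d_1) = (9, 5), so from here the quotients repeat a_1, ..., a_10; the period length is 10.
So sqrt(86) = [9; (3, 1, 1, 1, 8, 1, 1, 1, 3, 18)] with period length k = 10.
k is even, so the fundamental solution of x^2 - 86y^2 = 1 is (p_{k-1}, q_{k-1}) = (p_9, q_9); compute convergents through index 9.
Convergents (p_i = a_i*p_{i-1} + p_{i-2}, q_i = a_i*q_{i-1} + q_{i-2} with p_{-2}=0, p_{-1}=1, q_{-2}=1, q_{-1}=0):
  i=0: a_0=9, p_0 = 9*1 + 0 = 9, q_0 = 9*0 + 1 = 1.
  i=1: a_1=3, p_1 = 3*9 + 1 = 28, q_1 = 3*1 + 0 = 3.
  i=2: a_2=1, p_2 = 1*28 + 9 = 37, q_2 = 1*3 + 1 = 4.
  i=3: a_3=1, p_3 = 1*37 + 28 = 65, q_3 = 1*4 + 3 = 7.
  i=4: a_4=1, p_4 = 1*65 + 37 = 102, q_4 = 1*7 + 4 = 11.
  i=5: a_5=8, p_5 = 8*102 + 65 = 881, q_5 = 8*11 + 7 = 95.
  i=6: a_6=1, p_6 = 1*881 + 102 = 983, q_6 = 1*95 + 11 = 106.
  i=7: a_7=1, p_7 = 1*983 + 881 = 1864, q_7 = 1*106 + 95 = 201.
  i=8: a_8=1, p_8 = 1*1864 + 983 = 2847, q_8 = 1*201 + 106 = 307.
  i=9: a_9=3, p_9 = 3*2847 + 1864 = 10405, q_9 = 3*307 + 201 = 1122.
Check: 10405^2 - 86*1122^2 = 108264025 - 108264024 = 1, so (x, y) = (10405, 1122) solves the equation, and by the theorem it is the least positive solution.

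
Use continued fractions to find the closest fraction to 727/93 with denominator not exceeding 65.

Expand x = 727/93 as a continued fraction with the Euclidean algorithm:
  727 = 7*93 + 76, so a_0 = 7.
  93 = 1*76 + 17, so a_1 = 1.
  76 = 4*17 + 8, so a_2 = 4.
  17 = 2*8 + 1, so a_3 = 2.
  8 = 8*1 + 0, so a_4 = 8.
so x = [7; 1, 4, 2, 8].
Convergents (p_i = a_i*p_{i-1} + p_{i-2}, q_i = a_i*q_{i-1} + q_{i-2} with p_{-2}=0, p_{-1}=1, q_{-2}=1, q_{-1}=0), until the denominator exceeds 65:
  i=0: a_0=7, p_0 = 7*1 + 0 = 7, q_0 = 7*0 + 1 = 1.
  i=1: a_1=1, p_1 = 1*7 + 1 = 8, q_1 = 1*1 + 0 = 1.
  i=2: a_2=4, p_2 = 4*8 + 7 = 39, q_2 = 4*1 + 1 = 5.
  i=3: a_3=2, p_3 = 2*39 + 8 = 86, q_3 = 2*5 + 1 = 11.
  i=4: a_4=8, p_4 = 8*86 + 39 = 727, q_4 = 8*11 + 5 = 93.
q_4 = 93 > 65, so the last convergent with denominator <= 65 is p_3/q_3 = 86/11.
The closest fraction with denominator <= 65 is either p_3/q_3 or the intermediate fraction (k*p_3 + p_2)/(k*q_3 + q_2) with the largest k >= 1 whose denominator stays <= 65; these approach x as k grows, and every other convergent or intermediate fraction in range is farther away.
Largest k: floor((65 - q_2)/q_3) = floor((65 - 5)/11) = 5.
That gives (5*86 + 39)/(5*11 + 5) = 469/60.
Compare the errors: |x - 86/11| = |727*11 - 86*93|/(93*11) = 1/1023, and |x - 469/60| = |727*60 - 469*93|/(93*60) = 3/5580.
Cross-multiplying, 3*1023 = 3069 < 5580 = 1*5580, so 3/5580 is smaller: the intermediate fraction 469/60 is closer to x than 86/11.

469/60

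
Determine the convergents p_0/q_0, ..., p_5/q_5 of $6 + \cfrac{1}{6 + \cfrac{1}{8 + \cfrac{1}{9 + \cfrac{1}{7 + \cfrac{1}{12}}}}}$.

6/1, 37/6, 302/49, 2755/447, 19587/3178, 237799/38583

Using the convergent recurrence p_i = a_i*p_{i-1} + p_{i-2}, q_i = a_i*q_{i-1} + q_{i-2} with p_{-2}=0, p_{-1}=1, q_{-2}=1, q_{-1}=0:
  i=0: a_0=6, p_0 = 6*1 + 0 = 6, q_0 = 6*0 + 1 = 1.
  i=1: a_1=6, p_1 = 6*6 + 1 = 37, q_1 = 6*1 + 0 = 6.
  i=2: a_2=8, p_2 = 8*37 + 6 = 302, q_2 = 8*6 + 1 = 49.
  i=3: a_3=9, p_3 = 9*302 + 37 = 2755, q_3 = 9*49 + 6 = 447.
  i=4: a_4=7, p_4 = 7*2755 + 302 = 19587, q_4 = 7*447 + 49 = 3178.
  i=5: a_5=12, p_5 = 12*19587 + 2755 = 237799, q_5 = 12*3178 + 447 = 38583.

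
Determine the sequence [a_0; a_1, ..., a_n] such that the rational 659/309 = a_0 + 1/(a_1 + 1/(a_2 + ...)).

[2; 7, 1, 1, 6, 3]

Run the Euclidean algorithm on 659 and 309; the successive quotients are the partial quotients a_0, a_1, ... (each step inverts the fractional part left over by the previous one):
  659 = 2*309 + 41, so a_0 = 2.
  309 = 7*41 + 22, so a_1 = 7.
  41 = 1*22 + 19, so a_2 = 1.
  22 = 1*19 + 3, so a_3 = 1.
  19 = 6*3 + 1, so a_4 = 6.
  3 = 3*1 + 0, so a_5 = 3.
The remainder reaches 0 after 6 divisions, so the expansion has 6 partial quotients, read off in order.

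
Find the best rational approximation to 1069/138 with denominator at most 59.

Expand x = 1069/138 as a continued fraction with the Euclidean algorithm:
  1069 = 7*138 + 103, so a_0 = 7.
  138 = 1*103 + 35, so a_1 = 1.
  103 = 2*35 + 33, so a_2 = 2.
  35 = 1*33 + 2, so a_3 = 1.
  33 = 16*2 + 1, so a_4 = 16.
  2 = 2*1 + 0, so a_5 = 2.
so x = [7; 1, 2, 1, 16, 2].
Convergents (p_i = a_i*p_{i-1} + p_{i-2}, q_i = a_i*q_{i-1} + q_{i-2} with p_{-2}=0, p_{-1}=1, q_{-2}=1, q_{-1}=0), until the denominator exceeds 59:
  i=0: a_0=7, p_0 = 7*1 + 0 = 7, q_0 = 7*0 + 1 = 1.
  i=1: a_1=1, p_1 = 1*7 + 1 = 8, q_1 = 1*1 + 0 = 1.
  i=2: a_2=2, p_2 = 2*8 + 7 = 23, q_2 = 2*1 + 1 = 3.
  i=3: a_3=1, p_3 = 1*23 + 8 = 31, q_3 = 1*3 + 1 = 4.
  i=4: a_4=16, p_4 = 16*31 + 23 = 519, q_4 = 16*4 + 3 = 67.
q_4 = 67 > 59, so the last convergent with denominator <= 59 is p_3/q_3 = 31/4.
The closest fraction with denominator <= 59 is either p_3/q_3 or the intermediate fraction (k*p_3 + p_2)/(k*q_3 + q_2) with the largest k >= 1 whose denominator stays <= 59; these approach x as k grows, and every other convergent or intermediate fraction in range is farther away.
Largest k: floor((59 - q_2)/q_3) = floor((59 - 3)/4) = 14.
That gives (14*31 + 23)/(14*4 + 3) = 457/59.
Compare the errors: |x - 31/4| = |1069*4 - 31*138|/(138*4) = 2/552, and |x - 457/59| = |1069*59 - 457*138|/(138*59) = 5/8142.
Cross-multiplying, 5*552 = 2760 < 16284 = 2*8142, so 5/8142 is smaller: the intermediate fraction 457/59 is closer to x than 31/4.

457/59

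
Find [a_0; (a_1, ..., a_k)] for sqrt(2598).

[50; (1, 32, 1, 100)]

Write x_i = (sqrt(2598) + m_i)/d_i with (m_0, d_0) = (0, 1). a_0 = floor(sqrt(2598)) = 50, since 50^2 = 2500 <= 2598 < 2601 = 51^2.
Iterate m_{i+1} = d_i*a_i - m_i, d_{i+1} = (2598 - m_{i+1}^2)/d_i, a_{i+1} = floor((a_0 + m_{i+1})/d_{i+1}):
  m_1 = 1*50 - 0 = 50, d_1 = (2598 - 50^2)/1 = 98/1 = 98, a_1 = floor((50 + 50)/98) = 1.
  m_2 = 98*1 - 50 = 48, d_2 = (2598 - 48^2)/98 = 294/98 = 3, a_2 = floor((50 + 48)/3) = 32.
  m_3 = 3*32 - 48 = 48, d_3 = (2598 - 48^2)/3 = 294/3 = 98, a_3 = floor((50 + 48)/98) = 1.
  m_4 = 98*1 - 48 = 50, d_4 = (2598 - 50^2)/98 = 98/98 = 1, a_4 = floor((50 + 50)/1) = 100.
  m_5 = 1*100 - 50 = 50, d_5 = (2598 - 50^2)/1 = 98/1 = 98: (m_5, d_5) = (m_1, d_1) = (50, 98), so from here the quotients repeat a_1, ..., a_4; the period length is 4.
Hence the expansion of sqrt(2598) is a_0 = 50 followed by the repeating block 1, 32, 1, 100 (period 4).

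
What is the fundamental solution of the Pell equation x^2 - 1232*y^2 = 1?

First expand sqrt(1232) as a continued fraction. With x_i = (sqrt(1232) + m_i)/d_i and (m_0, d_0) = (0, 1): a_0 = floor(sqrt(1232)) = 35, since 35^2 = 1225 <= 1232 < 1296 = 36^2.
Iterate m_{i+1} = d_i*a_i - m_i, d_{i+1} = (1232 - m_{i+1}^2)/d_i, a_{i+1} = floor((a_0 + m_{i+1})/d_{i+1}):
  m_1 = 1*35 - 0 = 35, d_1 = (1232 - 35^2)/1 = 7/1 = 7, a_1 = floor((35 + 35)/7) = 10.
  m_2 = 7*10 - 35 = 35, d_2 = (1232 - 35^2)/7 = 7/7 = 1, a_2 = floor((35 + 35)/1) = 70.
  m_3 = 1*70 - 35 = 35, d_3 = (1232 - 35^2)/1 = 7/1 = 7: (m_3, d_3) = (m_1, d_1) = (35, 7), so from here the quotients repeat a_1, a_2; the period length is 2.
So sqrt(1232) = [35; (10, 70)] with period length k = 2.
k is even, so the fundamental solution of x^2 - 1232y^2 = 1 is (p_{k-1}, q_{k-1}) = (p_1, q_1); compute convergents through index 1.
Convergents (p_i = a_i*p_{i-1} + p_{i-2}, q_i = a_i*q_{i-1} + q_{i-2} with p_{-2}=0, p_{-1}=1, q_{-2}=1, q_{-1}=0):
  i=0: a_0=35, p_0 = 35*1 + 0 = 35, q_0 = 35*0 + 1 = 1.
  i=1: a_1=10, p_1 = 10*35 + 1 = 351, q_1 = 10*1 + 0 = 10.
Check: 351^2 - 1232*10^2 = 123201 - 123200 = 1, so (x, y) = (351, 10) solves the equation, and by the theorem it is the least positive solution.

(x, y) = (351, 10)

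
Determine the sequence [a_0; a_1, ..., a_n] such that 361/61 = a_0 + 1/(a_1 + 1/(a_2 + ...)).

[5; 1, 11, 5]

Run the Euclidean algorithm on 361 and 61; the successive quotients are the partial quotients a_0, a_1, ... (each step inverts the fractional part left over by the previous one):
  361 = 5*61 + 56, so a_0 = 5.
  61 = 1*56 + 5, so a_1 = 1.
  56 = 11*5 + 1, so a_2 = 11.
  5 = 5*1 + 0, so a_3 = 5.
The remainder reaches 0 after 4 divisions, so the expansion has 4 partial quotients, read off in order.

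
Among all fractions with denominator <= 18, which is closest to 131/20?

72/11

Expand x = 131/20 as a continued fraction with the Euclidean algorithm:
  131 = 6*20 + 11, so a_0 = 6.
  20 = 1*11 + 9, so a_1 = 1.
  11 = 1*9 + 2, so a_2 = 1.
  9 = 4*2 + 1, so a_3 = 4.
  2 = 2*1 + 0, so a_4 = 2.
so x = [6; 1, 1, 4, 2].
Convergents (p_i = a_i*p_{i-1} + p_{i-2}, q_i = a_i*q_{i-1} + q_{i-2} with p_{-2}=0, p_{-1}=1, q_{-2}=1, q_{-1}=0), until the denominator exceeds 18:
  i=0: a_0=6, p_0 = 6*1 + 0 = 6, q_0 = 6*0 + 1 = 1.
  i=1: a_1=1, p_1 = 1*6 + 1 = 7, q_1 = 1*1 + 0 = 1.
  i=2: a_2=1, p_2 = 1*7 + 6 = 13, q_2 = 1*1 + 1 = 2.
  i=3: a_3=4, p_3 = 4*13 + 7 = 59, q_3 = 4*2 + 1 = 9.
  i=4: a_4=2, p_4 = 2*59 + 13 = 131, q_4 = 2*9 + 2 = 20.
q_4 = 20 > 18, so the last convergent with denominator <= 18 is p_3/q_3 = 59/9.
The closest fraction with denominator <= 18 is either p_3/q_3 or the intermediate fraction (k*p_3 + p_2)/(k*q_3 + q_2) with the largest k >= 1 whose denominator stays <= 18; these approach x as k grows, and every other convergent or intermediate fraction in range is farther away.
Largest k: floor((18 - q_2)/q_3) = floor((18 - 2)/9) = 1.
That gives (1*59 + 13)/(1*9 + 2) = 72/11.
Compare the errors: |x - 59/9| = |131*9 - 59*20|/(20*9) = 1/180, and |x - 72/11| = |131*11 - 72*20|/(20*11) = 1/220.
Cross-multiplying, 1*180 = 180 < 220 = 1*220, so 1/220 is smaller: the intermediate fraction 72/11 is closer to x than 59/9.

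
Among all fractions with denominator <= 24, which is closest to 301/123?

Expand x = 301/123 as a continued fraction with the Euclidean algorithm:
  301 = 2*123 + 55, so a_0 = 2.
  123 = 2*55 + 13, so a_1 = 2.
  55 = 4*13 + 3, so a_2 = 4.
  13 = 4*3 + 1, so a_3 = 4.
  3 = 3*1 + 0, so a_4 = 3.
so x = [2; 2, 4, 4, 3].
Convergents (p_i = a_i*p_{i-1} + p_{i-2}, q_i = a_i*q_{i-1} + q_{i-2} with p_{-2}=0, p_{-1}=1, q_{-2}=1, q_{-1}=0), until the denominator exceeds 24:
  i=0: a_0=2, p_0 = 2*1 + 0 = 2, q_0 = 2*0 + 1 = 1.
  i=1: a_1=2, p_1 = 2*2 + 1 = 5, q_1 = 2*1 + 0 = 2.
  i=2: a_2=4, p_2 = 4*5 + 2 = 22, q_2 = 4*2 + 1 = 9.
  i=3: a_3=4, p_3 = 4*22 + 5 = 93, q_3 = 4*9 + 2 = 38.
q_3 = 38 > 24, so the last convergent with denominator <= 24 is p_2/q_2 = 22/9.
The closest fraction with denominator <= 24 is either p_2/q_2 or the intermediate fraction (k*p_2 + p_1)/(k*q_2 + q_1) with the largest k >= 1 whose denominator stays <= 24; these approach x as k grows, and every other convergent or intermediate fraction in range is farther away.
Largest k: floor((24 - q_1)/q_2) = floor((24 - 2)/9) = 2.
That gives (2*22 + 5)/(2*9 + 2) = 49/20.
Compare the errors: |x - 22/9| = |301*9 - 22*123|/(123*9) = 3/1107, and |x - 49/20| = |301*20 - 49*123|/(123*20) = 7/2460.
Cross-multiplying, 3*2460 = 7380 < 7749 = 7*1107, so 3/1107 is smaller: the convergent 22/9 is closer to x than 49/20.

22/9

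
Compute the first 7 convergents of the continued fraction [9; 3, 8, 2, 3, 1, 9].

9/1, 28/3, 233/25, 494/53, 1715/184, 2209/237, 21596/2317

Using the convergent recurrence p_i = a_i*p_{i-1} + p_{i-2}, q_i = a_i*q_{i-1} + q_{i-2} with p_{-2}=0, p_{-1}=1, q_{-2}=1, q_{-1}=0:
  i=0: a_0=9, p_0 = 9*1 + 0 = 9, q_0 = 9*0 + 1 = 1.
  i=1: a_1=3, p_1 = 3*9 + 1 = 28, q_1 = 3*1 + 0 = 3.
  i=2: a_2=8, p_2 = 8*28 + 9 = 233, q_2 = 8*3 + 1 = 25.
  i=3: a_3=2, p_3 = 2*233 + 28 = 494, q_3 = 2*25 + 3 = 53.
  i=4: a_4=3, p_4 = 3*494 + 233 = 1715, q_4 = 3*53 + 25 = 184.
  i=5: a_5=1, p_5 = 1*1715 + 494 = 2209, q_5 = 1*184 + 53 = 237.
  i=6: a_6=9, p_6 = 9*2209 + 1715 = 21596, q_6 = 9*237 + 184 = 2317.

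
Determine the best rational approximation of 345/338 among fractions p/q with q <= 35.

36/35

Expand x = 345/338 as a continued fraction with the Euclidean algorithm:
  345 = 1*338 + 7, so a_0 = 1.
  338 = 48*7 + 2, so a_1 = 48.
  7 = 3*2 + 1, so a_2 = 3.
  2 = 2*1 + 0, so a_3 = 2.
so x = [1; 48, 3, 2].
Convergents (p_i = a_i*p_{i-1} + p_{i-2}, q_i = a_i*q_{i-1} + q_{i-2} with p_{-2}=0, p_{-1}=1, q_{-2}=1, q_{-1}=0), until the denominator exceeds 35:
  i=0: a_0=1, p_0 = 1*1 + 0 = 1, q_0 = 1*0 + 1 = 1.
  i=1: a_1=48, p_1 = 48*1 + 1 = 49, q_1 = 48*1 + 0 = 48.
q_1 = 48 > 35, so the last convergent with denominator <= 35 is p_0/q_0 = 1/1.
The closest fraction with denominator <= 35 is either p_0/q_0 or the intermediate fraction (k*p_0 + p_{-1})/(k*q_0 + q_{-1}) with the largest k >= 1 whose denominator stays <= 35; these approach x as k grows, and every other convergent or intermediate fraction in range is farther away.
Largest k: floor((35 - q_{-1})/q_0) = floor((35 - 0)/1) = 35 (using the seeds p_{-1} = 1, q_{-1} = 0).
That gives (35*1 + 1)/(35*1 + 0) = 36/35.
Compare the errors: |x - 1/1| = |345*1 - 1*338|/(338*1) = 7/338, and |x - 36/35| = |345*35 - 36*338|/(338*35) = 93/11830.
Cross-multiplying, 93*338 = 31434 < 82810 = 7*11830, so 93/11830 is smaller: the intermediate fraction 36/35 is closer to x than 1/1.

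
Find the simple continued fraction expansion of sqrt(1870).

Write x_i = (sqrt(1870) + m_i)/d_i with (m_0, d_0) = (0, 1). a_0 = floor(sqrt(1870)) = 43, since 43^2 = 1849 <= 1870 < 1936 = 44^2.
Iterate m_{i+1} = d_i*a_i - m_i, d_{i+1} = (1870 - m_{i+1}^2)/d_i, a_{i+1} = floor((a_0 + m_{i+1})/d_{i+1}):
  m_1 = 1*43 - 0 = 43, d_1 = (1870 - 43^2)/1 = 21/1 = 21, a_1 = floor((43 + 43)/21) = 4.
  m_2 = 21*4 - 43 = 41, d_2 = (1870 - 41^2)/21 = 189/21 = 9, a_2 = floor((43 + 41)/9) = 9.
  m_3 = 9*9 - 41 = 40, d_3 = (1870 - 40^2)/9 = 270/9 = 30, a_3 = floor((43 + 40)/30) = 2.
  m_4 = 30*2 - 40 = 20, d_4 = (1870 - 20^2)/30 = 1470/30 = 49, a_4 = floor((43 + 20)/49) = 1.
  m_5 = 49*1 - 20 = 29, d_5 = (1870 - 29^2)/49 = 1029/49 = 21, a_5 = floor((43 + 29)/21) = 3.
  m_6 = 21*3 - 29 = 34, d_6 = (1870 - 34^2)/21 = 714/21 = 34, a_6 = floor((43 + 34)/34) = 2.
  m_7 = 34*2 - 34 = 34, d_7 = (1870 - 34^2)/34 = 714/34 = 21, a_7 = floor((43 + 34)/21) = 3.
  m_8 = 21*3 - 34 = 29, d_8 = (1870 - 29^2)/21 = 1029/21 = 49, a_8 = floor((43 + 29)/49) = 1.
  m_9 = 49*1 - 29 = 20, d_9 = (1870 - 20^2)/49 = 1470/49 = 30, a_9 = floor((43 + 20)/30) = 2.
  m_10 = 30*2 - 20 = 40, d_10 = (1870 - 40^2)/30 = 270/30 = 9, a_10 = floor((43 + 40)/9) = 9.
  m_11 = 9*9 - 40 = 41, d_11 = (1870 - 41^2)/9 = 189/9 = 21, a_11 = floor((43 + 41)/21) = 4.
  m_12 = 21*4 - 41 = 43, d_12 = (1870 - 43^2)/21 = 21/21 = 1, a_12 = floor((43 + 43)/1) = 86.
  m_13 = 1*86 - 43 = 43, d_13 = (1870 - 43^2)/1 = 21/1 = 21: (m_13, d_13) = (m_1, d_1) = (43, 21), so from here the quotients repeat a_1, ..., a_12; the period length is 12.
Hence the expansion of sqrt(1870) is a_0 = 43 followed by the repeating block 4, 9, 2, 1, 3, 2, 3, 1, 2, 9, 4, 86 (period 12).

[43; (4, 9, 2, 1, 3, 2, 3, 1, 2, 9, 4, 86)]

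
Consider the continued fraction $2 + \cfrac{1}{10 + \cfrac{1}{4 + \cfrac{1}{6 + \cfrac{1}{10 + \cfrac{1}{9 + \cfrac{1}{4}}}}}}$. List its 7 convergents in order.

2/1, 21/10, 86/41, 537/256, 5456/2601, 49641/23665, 204020/97261

Using the convergent recurrence p_i = a_i*p_{i-1} + p_{i-2}, q_i = a_i*q_{i-1} + q_{i-2} with p_{-2}=0, p_{-1}=1, q_{-2}=1, q_{-1}=0:
  i=0: a_0=2, p_0 = 2*1 + 0 = 2, q_0 = 2*0 + 1 = 1.
  i=1: a_1=10, p_1 = 10*2 + 1 = 21, q_1 = 10*1 + 0 = 10.
  i=2: a_2=4, p_2 = 4*21 + 2 = 86, q_2 = 4*10 + 1 = 41.
  i=3: a_3=6, p_3 = 6*86 + 21 = 537, q_3 = 6*41 + 10 = 256.
  i=4: a_4=10, p_4 = 10*537 + 86 = 5456, q_4 = 10*256 + 41 = 2601.
  i=5: a_5=9, p_5 = 9*5456 + 537 = 49641, q_5 = 9*2601 + 256 = 23665.
  i=6: a_6=4, p_6 = 4*49641 + 5456 = 204020, q_6 = 4*23665 + 2601 = 97261.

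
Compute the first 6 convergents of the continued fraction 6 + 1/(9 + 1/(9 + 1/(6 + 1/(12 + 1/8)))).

Using the convergent recurrence p_i = a_i*p_{i-1} + p_{i-2}, q_i = a_i*q_{i-1} + q_{i-2} with p_{-2}=0, p_{-1}=1, q_{-2}=1, q_{-1}=0:
  i=0: a_0=6, p_0 = 6*1 + 0 = 6, q_0 = 6*0 + 1 = 1.
  i=1: a_1=9, p_1 = 9*6 + 1 = 55, q_1 = 9*1 + 0 = 9.
  i=2: a_2=9, p_2 = 9*55 + 6 = 501, q_2 = 9*9 + 1 = 82.
  i=3: a_3=6, p_3 = 6*501 + 55 = 3061, q_3 = 6*82 + 9 = 501.
  i=4: a_4=12, p_4 = 12*3061 + 501 = 37233, q_4 = 12*501 + 82 = 6094.
  i=5: a_5=8, p_5 = 8*37233 + 3061 = 300925, q_5 = 8*6094 + 501 = 49253.

6/1, 55/9, 501/82, 3061/501, 37233/6094, 300925/49253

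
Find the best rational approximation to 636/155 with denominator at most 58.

119/29

Expand x = 636/155 as a continued fraction with the Euclidean algorithm:
  636 = 4*155 + 16, so a_0 = 4.
  155 = 9*16 + 11, so a_1 = 9.
  16 = 1*11 + 5, so a_2 = 1.
  11 = 2*5 + 1, so a_3 = 2.
  5 = 5*1 + 0, so a_4 = 5.
so x = [4; 9, 1, 2, 5].
Convergents (p_i = a_i*p_{i-1} + p_{i-2}, q_i = a_i*q_{i-1} + q_{i-2} with p_{-2}=0, p_{-1}=1, q_{-2}=1, q_{-1}=0), until the denominator exceeds 58:
  i=0: a_0=4, p_0 = 4*1 + 0 = 4, q_0 = 4*0 + 1 = 1.
  i=1: a_1=9, p_1 = 9*4 + 1 = 37, q_1 = 9*1 + 0 = 9.
  i=2: a_2=1, p_2 = 1*37 + 4 = 41, q_2 = 1*9 + 1 = 10.
  i=3: a_3=2, p_3 = 2*41 + 37 = 119, q_3 = 2*10 + 9 = 29.
  i=4: a_4=5, p_4 = 5*119 + 41 = 636, q_4 = 5*29 + 10 = 155.
q_4 = 155 > 58, so the last convergent with denominator <= 58 is p_3/q_3 = 119/29.
The closest fraction with denominator <= 58 is either p_3/q_3 or the intermediate fraction (k*p_3 + p_2)/(k*q_3 + q_2) with the largest k >= 1 whose denominator stays <= 58; these approach x as k grows, and every other convergent or intermediate fraction in range is farther away.
Largest k: floor((58 - q_2)/q_3) = floor((58 - 10)/29) = 1.
That gives (1*119 + 41)/(1*29 + 10) = 160/39.
Compare the errors: |x - 119/29| = |636*29 - 119*155|/(155*29) = 1/4495, and |x - 160/39| = |636*39 - 160*155|/(155*39) = 4/6045.
Cross-multiplying, 1*6045 = 6045 < 17980 = 4*4495, so 1/4495 is smaller: the convergent 119/29 is closer to x than 160/39.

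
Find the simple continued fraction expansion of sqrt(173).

[13; (6, 1, 1, 6, 26)]

Write x_i = (sqrt(173) + m_i)/d_i with (m_0, d_0) = (0, 1). a_0 = floor(sqrt(173)) = 13, since 13^2 = 169 <= 173 < 196 = 14^2.
Iterate m_{i+1} = d_i*a_i - m_i, d_{i+1} = (173 - m_{i+1}^2)/d_i, a_{i+1} = floor((a_0 + m_{i+1})/d_{i+1}):
  m_1 = 1*13 - 0 = 13, d_1 = (173 - 13^2)/1 = 4/1 = 4, a_1 = floor((13 + 13)/4) = 6.
  m_2 = 4*6 - 13 = 11, d_2 = (173 - 11^2)/4 = 52/4 = 13, a_2 = floor((13 + 11)/13) = 1.
  m_3 = 13*1 - 11 = 2, d_3 = (173 - 2^2)/13 = 169/13 = 13, a_3 = floor((13 + 2)/13) = 1.
  m_4 = 13*1 - 2 = 11, d_4 = (173 - 11^2)/13 = 52/13 = 4, a_4 = floor((13 + 11)/4) = 6.
  m_5 = 4*6 - 11 = 13, d_5 = (173 - 13^2)/4 = 4/4 = 1, a_5 = floor((13 + 13)/1) = 26.
  m_6 = 1*26 - 13 = 13, d_6 = (173 - 13^2)/1 = 4/1 = 4: (m_6, d_6) = (m_1, d_1) = (13, 4), so from here the quotients repeat a_1, ..., a_5; the period length is 5.
Hence the expansion of sqrt(173) is a_0 = 13 followed by the repeating block 6, 1, 1, 6, 26 (period 5).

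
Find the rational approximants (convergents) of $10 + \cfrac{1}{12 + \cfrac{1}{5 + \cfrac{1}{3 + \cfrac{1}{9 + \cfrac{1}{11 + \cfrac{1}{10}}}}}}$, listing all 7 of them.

Using the convergent recurrence p_i = a_i*p_{i-1} + p_{i-2}, q_i = a_i*q_{i-1} + q_{i-2} with p_{-2}=0, p_{-1}=1, q_{-2}=1, q_{-1}=0:
  i=0: a_0=10, p_0 = 10*1 + 0 = 10, q_0 = 10*0 + 1 = 1.
  i=1: a_1=12, p_1 = 12*10 + 1 = 121, q_1 = 12*1 + 0 = 12.
  i=2: a_2=5, p_2 = 5*121 + 10 = 615, q_2 = 5*12 + 1 = 61.
  i=3: a_3=3, p_3 = 3*615 + 121 = 1966, q_3 = 3*61 + 12 = 195.
  i=4: a_4=9, p_4 = 9*1966 + 615 = 18309, q_4 = 9*195 + 61 = 1816.
  i=5: a_5=11, p_5 = 11*18309 + 1966 = 203365, q_5 = 11*1816 + 195 = 20171.
  i=6: a_6=10, p_6 = 10*203365 + 18309 = 2051959, q_6 = 10*20171 + 1816 = 203526.

10/1, 121/12, 615/61, 1966/195, 18309/1816, 203365/20171, 2051959/203526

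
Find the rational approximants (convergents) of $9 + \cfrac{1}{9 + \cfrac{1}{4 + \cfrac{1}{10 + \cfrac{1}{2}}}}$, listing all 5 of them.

Using the convergent recurrence p_i = a_i*p_{i-1} + p_{i-2}, q_i = a_i*q_{i-1} + q_{i-2} with p_{-2}=0, p_{-1}=1, q_{-2}=1, q_{-1}=0:
  i=0: a_0=9, p_0 = 9*1 + 0 = 9, q_0 = 9*0 + 1 = 1.
  i=1: a_1=9, p_1 = 9*9 + 1 = 82, q_1 = 9*1 + 0 = 9.
  i=2: a_2=4, p_2 = 4*82 + 9 = 337, q_2 = 4*9 + 1 = 37.
  i=3: a_3=10, p_3 = 10*337 + 82 = 3452, q_3 = 10*37 + 9 = 379.
  i=4: a_4=2, p_4 = 2*3452 + 337 = 7241, q_4 = 2*379 + 37 = 795.

9/1, 82/9, 337/37, 3452/379, 7241/795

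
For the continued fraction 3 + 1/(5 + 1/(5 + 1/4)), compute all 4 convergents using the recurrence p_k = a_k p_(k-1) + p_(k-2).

Using the convergent recurrence p_i = a_i*p_{i-1} + p_{i-2}, q_i = a_i*q_{i-1} + q_{i-2} with p_{-2}=0, p_{-1}=1, q_{-2}=1, q_{-1}=0:
  i=0: a_0=3, p_0 = 3*1 + 0 = 3, q_0 = 3*0 + 1 = 1.
  i=1: a_1=5, p_1 = 5*3 + 1 = 16, q_1 = 5*1 + 0 = 5.
  i=2: a_2=5, p_2 = 5*16 + 3 = 83, q_2 = 5*5 + 1 = 26.
  i=3: a_3=4, p_3 = 4*83 + 16 = 348, q_3 = 4*26 + 5 = 109.

3/1, 16/5, 83/26, 348/109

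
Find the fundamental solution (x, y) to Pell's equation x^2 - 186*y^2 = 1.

(x, y) = (7501, 550)

First expand sqrt(186) as a continued fraction. With x_i = (sqrt(186) + m_i)/d_i and (m_0, d_0) = (0, 1): a_0 = floor(sqrt(186)) = 13, since 13^2 = 169 <= 186 < 196 = 14^2.
Iterate m_{i+1} = d_i*a_i - m_i, d_{i+1} = (186 - m_{i+1}^2)/d_i, a_{i+1} = floor((a_0 + m_{i+1})/d_{i+1}):
  m_1 = 1*13 - 0 = 13, d_1 = (186 - 13^2)/1 = 17/1 = 17, a_1 = floor((13 + 13)/17) = 1.
  m_2 = 17*1 - 13 = 4, d_2 = (186 - 4^2)/17 = 170/17 = 10, a_2 = floor((13 + 4)/10) = 1.
  m_3 = 10*1 - 4 = 6, d_3 = (186 - 6^2)/10 = 150/10 = 15, a_3 = floor((13 + 6)/15) = 1.
  m_4 = 15*1 - 6 = 9, d_4 = (186 - 9^2)/15 = 105/15 = 7, a_4 = floor((13 + 9)/7) = 3.
  m_5 = 7*3 - 9 = 12, d_5 = (186 - 12^2)/7 = 42/7 = 6, a_5 = floor((13 + 12)/6) = 4.
  m_6 = 6*4 - 12 = 12, d_6 = (186 - 12^2)/6 = 42/6 = 7, a_6 = floor((13 + 12)/7) = 3.
  m_7 = 7*3 - 12 = 9, d_7 = (186 - 9^2)/7 = 105/7 = 15, a_7 = floor((13 + 9)/15) = 1.
  m_8 = 15*1 - 9 = 6, d_8 = (186 - 6^2)/15 = 150/15 = 10, a_8 = floor((13 + 6)/10) = 1.
  m_9 = 10*1 - 6 = 4, d_9 = (186 - 4^2)/10 = 170/10 = 17, a_9 = floor((13 + 4)/17) = 1.
  m_10 = 17*1 - 4 = 13, d_10 = (186 - 13^2)/17 = 17/17 = 1, a_10 = floor((13 + 13)/1) = 26.
  m_11 = 1*26 - 13 = 13, d_11 = (186 - 13^2)/1 = 17/1 = 17: (m_11, d_11) = (m_1, d_1) = (13, 17), so from here the quotients repeat a_1, ..., a_10; the period length is 10.
So sqrt(186) = [13; (1, 1, 1, 3, 4, 3, 1, 1, 1, 26)] with period length k = 10.
k is even, so the fundamental solution of x^2 - 186y^2 = 1 is (p_{k-1}, q_{k-1}) = (p_9, q_9); compute convergents through index 9.
Convergents (p_i = a_i*p_{i-1} + p_{i-2}, q_i = a_i*q_{i-1} + q_{i-2} with p_{-2}=0, p_{-1}=1, q_{-2}=1, q_{-1}=0):
  i=0: a_0=13, p_0 = 13*1 + 0 = 13, q_0 = 13*0 + 1 = 1.
  i=1: a_1=1, p_1 = 1*13 + 1 = 14, q_1 = 1*1 + 0 = 1.
  i=2: a_2=1, p_2 = 1*14 + 13 = 27, q_2 = 1*1 + 1 = 2.
  i=3: a_3=1, p_3 = 1*27 + 14 = 41, q_3 = 1*2 + 1 = 3.
  i=4: a_4=3, p_4 = 3*41 + 27 = 150, q_4 = 3*3 + 2 = 11.
  i=5: a_5=4, p_5 = 4*150 + 41 = 641, q_5 = 4*11 + 3 = 47.
  i=6: a_6=3, p_6 = 3*641 + 150 = 2073, q_6 = 3*47 + 11 = 152.
  i=7: a_7=1, p_7 = 1*2073 + 641 = 2714, q_7 = 1*152 + 47 = 199.
  i=8: a_8=1, p_8 = 1*2714 + 2073 = 4787, q_8 = 1*199 + 152 = 351.
  i=9: a_9=1, p_9 = 1*4787 + 2714 = 7501, q_9 = 1*351 + 199 = 550.
Check: 7501^2 - 186*550^2 = 56265001 - 56265000 = 1, so (x, y) = (7501, 550) solves the equation, and by the theorem it is the least positive solution.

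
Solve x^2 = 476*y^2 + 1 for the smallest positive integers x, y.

First expand sqrt(476) as a continued fraction. With x_i = (sqrt(476) + m_i)/d_i and (m_0, d_0) = (0, 1): a_0 = floor(sqrt(476)) = 21, since 21^2 = 441 <= 476 < 484 = 22^2.
Iterate m_{i+1} = d_i*a_i - m_i, d_{i+1} = (476 - m_{i+1}^2)/d_i, a_{i+1} = floor((a_0 + m_{i+1})/d_{i+1}):
  m_1 = 1*21 - 0 = 21, d_1 = (476 - 21^2)/1 = 35/1 = 35, a_1 = floor((21 + 21)/35) = 1.
  m_2 = 35*1 - 21 = 14, d_2 = (476 - 14^2)/35 = 280/35 = 8, a_2 = floor((21 + 14)/8) = 4.
  m_3 = 8*4 - 14 = 18, d_3 = (476 - 18^2)/8 = 152/8 = 19, a_3 = floor((21 + 18)/19) = 2.
  m_4 = 19*2 - 18 = 20, d_4 = (476 - 20^2)/19 = 76/19 = 4, a_4 = floor((21 + 20)/4) = 10.
  m_5 = 4*10 - 20 = 20, d_5 = (476 - 20^2)/4 = 76/4 = 19, a_5 = floor((21 + 20)/19) = 2.
  m_6 = 19*2 - 20 = 18, d_6 = (476 - 18^2)/19 = 152/19 = 8, a_6 = floor((21 + 18)/8) = 4.
  m_7 = 8*4 - 18 = 14, d_7 = (476 - 14^2)/8 = 280/8 = 35, a_7 = floor((21 + 14)/35) = 1.
  m_8 = 35*1 - 14 = 21, d_8 = (476 - 21^2)/35 = 35/35 = 1, a_8 = floor((21 + 21)/1) = 42.
  m_9 = 1*42 - 21 = 21, d_9 = (476 - 21^2)/1 = 35/1 = 35: (m_9, d_9) = (m_1, d_1) = (21, 35), so from here the quotients repeat a_1, ..., a_8; the period length is 8.
So sqrt(476) = [21; (1, 4, 2, 10, 2, 4, 1, 42)] with period length k = 8.
k is even, so the fundamental solution of x^2 - 476y^2 = 1 is (p_{k-1}, q_{k-1}) = (p_7, q_7); compute convergents through index 7.
Convergents (p_i = a_i*p_{i-1} + p_{i-2}, q_i = a_i*q_{i-1} + q_{i-2} with p_{-2}=0, p_{-1}=1, q_{-2}=1, q_{-1}=0):
  i=0: a_0=21, p_0 = 21*1 + 0 = 21, q_0 = 21*0 + 1 = 1.
  i=1: a_1=1, p_1 = 1*21 + 1 = 22, q_1 = 1*1 + 0 = 1.
  i=2: a_2=4, p_2 = 4*22 + 21 = 109, q_2 = 4*1 + 1 = 5.
  i=3: a_3=2, p_3 = 2*109 + 22 = 240, q_3 = 2*5 + 1 = 11.
  i=4: a_4=10, p_4 = 10*240 + 109 = 2509, q_4 = 10*11 + 5 = 115.
  i=5: a_5=2, p_5 = 2*2509 + 240 = 5258, q_5 = 2*115 + 11 = 241.
  i=6: a_6=4, p_6 = 4*5258 + 2509 = 23541, q_6 = 4*241 + 115 = 1079.
  i=7: a_7=1, p_7 = 1*23541 + 5258 = 28799, q_7 = 1*1079 + 241 = 1320.
Check: 28799^2 - 476*1320^2 = 829382401 - 829382400 = 1, so (x, y) = (28799, 1320) solves the equation, and by the theorem it is the least positive solution.

(x, y) = (28799, 1320)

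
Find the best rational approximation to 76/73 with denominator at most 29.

Expand x = 76/73 as a continued fraction with the Euclidean algorithm:
  76 = 1*73 + 3, so a_0 = 1.
  73 = 24*3 + 1, so a_1 = 24.
  3 = 3*1 + 0, so a_2 = 3.
so x = [1; 24, 3].
Convergents (p_i = a_i*p_{i-1} + p_{i-2}, q_i = a_i*q_{i-1} + q_{i-2} with p_{-2}=0, p_{-1}=1, q_{-2}=1, q_{-1}=0), until the denominator exceeds 29:
  i=0: a_0=1, p_0 = 1*1 + 0 = 1, q_0 = 1*0 + 1 = 1.
  i=1: a_1=24, p_1 = 24*1 + 1 = 25, q_1 = 24*1 + 0 = 24.
  i=2: a_2=3, p_2 = 3*25 + 1 = 76, q_2 = 3*24 + 1 = 73.
q_2 = 73 > 29, so the last convergent with denominator <= 29 is p_1/q_1 = 25/24.
The closest fraction with denominator <= 29 is either p_1/q_1 or the intermediate fraction (k*p_1 + p_0)/(k*q_1 + q_0) with the largest k >= 1 whose denominator stays <= 29; these approach x as k grows, and every other convergent or intermediate fraction in range is farther away.
Largest k: floor((29 - q_0)/q_1) = floor((29 - 1)/24) = 1.
That gives (1*25 + 1)/(1*24 + 1) = 26/25.
Compare the errors: |x - 25/24| = |76*24 - 25*73|/(73*24) = 1/1752, and |x - 26/25| = |76*25 - 26*73|/(73*25) = 2/1825.
Cross-multiplying, 1*1825 = 1825 < 3504 = 2*1752, so 1/1752 is smaller: the convergent 25/24 is closer to x than 26/25.

25/24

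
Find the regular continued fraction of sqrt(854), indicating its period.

Write x_i = (sqrt(854) + m_i)/d_i with (m_0, d_0) = (0, 1). a_0 = floor(sqrt(854)) = 29, since 29^2 = 841 <= 854 < 900 = 30^2.
Iterate m_{i+1} = d_i*a_i - m_i, d_{i+1} = (854 - m_{i+1}^2)/d_i, a_{i+1} = floor((a_0 + m_{i+1})/d_{i+1}):
  m_1 = 1*29 - 0 = 29, d_1 = (854 - 29^2)/1 = 13/1 = 13, a_1 = floor((29 + 29)/13) = 4.
  m_2 = 13*4 - 29 = 23, d_2 = (854 - 23^2)/13 = 325/13 = 25, a_2 = floor((29 + 23)/25) = 2.
  m_3 = 25*2 - 23 = 27, d_3 = (854 - 27^2)/25 = 125/25 = 5, a_3 = floor((29 + 27)/5) = 11.
  m_4 = 5*11 - 27 = 28, d_4 = (854 - 28^2)/5 = 70/5 = 14, a_4 = floor((29 + 28)/14) = 4.
  m_5 = 14*4 - 28 = 28, d_5 = (854 - 28^2)/14 = 70/14 = 5, a_5 = floor((29 + 28)/5) = 11.
  m_6 = 5*11 - 28 = 27, d_6 = (854 - 27^2)/5 = 125/5 = 25, a_6 = floor((29 + 27)/25) = 2.
  m_7 = 25*2 - 27 = 23, d_7 = (854 - 23^2)/25 = 325/25 = 13, a_7 = floor((29 + 23)/13) = 4.
  m_8 = 13*4 - 23 = 29, d_8 = (854 - 29^2)/13 = 13/13 = 1, a_8 = floor((29 + 29)/1) = 58.
  m_9 = 1*58 - 29 = 29, d_9 = (854 - 29^2)/1 = 13/1 = 13: (m_9, d_9) = (m_1, d_1) = (29, 13), so from here the quotients repeat a_1, ..., a_8; the period length is 8.
Hence the expansion of sqrt(854) is a_0 = 29 followed by the repeating block 4, 2, 11, 4, 11, 2, 4, 58 (period 8).

[29; (4, 2, 11, 4, 11, 2, 4, 58)]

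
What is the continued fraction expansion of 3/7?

Run the Euclidean algorithm on 3 and 7; the successive quotients are the partial quotients a_0, a_1, ... (each step inverts the fractional part left over by the previous one):
  3 = 0*7 + 3, so a_0 = 0.
  7 = 2*3 + 1, so a_1 = 2.
  3 = 3*1 + 0, so a_2 = 3.
The remainder reaches 0 after 3 divisions, so the expansion has 3 partial quotients, read off in order.

[0; 2, 3]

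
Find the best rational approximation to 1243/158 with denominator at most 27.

118/15

Expand x = 1243/158 as a continued fraction with the Euclidean algorithm:
  1243 = 7*158 + 137, so a_0 = 7.
  158 = 1*137 + 21, so a_1 = 1.
  137 = 6*21 + 11, so a_2 = 6.
  21 = 1*11 + 10, so a_3 = 1.
  11 = 1*10 + 1, so a_4 = 1.
  10 = 10*1 + 0, so a_5 = 10.
so x = [7; 1, 6, 1, 1, 10].
Convergents (p_i = a_i*p_{i-1} + p_{i-2}, q_i = a_i*q_{i-1} + q_{i-2} with p_{-2}=0, p_{-1}=1, q_{-2}=1, q_{-1}=0), until the denominator exceeds 27:
  i=0: a_0=7, p_0 = 7*1 + 0 = 7, q_0 = 7*0 + 1 = 1.
  i=1: a_1=1, p_1 = 1*7 + 1 = 8, q_1 = 1*1 + 0 = 1.
  i=2: a_2=6, p_2 = 6*8 + 7 = 55, q_2 = 6*1 + 1 = 7.
  i=3: a_3=1, p_3 = 1*55 + 8 = 63, q_3 = 1*7 + 1 = 8.
  i=4: a_4=1, p_4 = 1*63 + 55 = 118, q_4 = 1*8 + 7 = 15.
  i=5: a_5=10, p_5 = 10*118 + 63 = 1243, q_5 = 10*15 + 8 = 158.
q_5 = 158 > 27, so the last convergent with denominator <= 27 is p_4/q_4 = 118/15.
The closest fraction with denominator <= 27 is either p_4/q_4 or the intermediate fraction (k*p_4 + p_3)/(k*q_4 + q_3) with the largest k >= 1 whose denominator stays <= 27; these approach x as k grows, and every other convergent or intermediate fraction in range is farther away.
Largest k: floor((27 - q_3)/q_4) = floor((27 - 8)/15) = 1.
That gives (1*118 + 63)/(1*15 + 8) = 181/23.
Compare the errors: |x - 118/15| = |1243*15 - 118*158|/(158*15) = 1/2370, and |x - 181/23| = |1243*23 - 181*158|/(158*23) = 9/3634.
Cross-multiplying, 1*3634 = 3634 < 21330 = 9*2370, so 1/2370 is smaller: the convergent 118/15 is closer to x than 181/23.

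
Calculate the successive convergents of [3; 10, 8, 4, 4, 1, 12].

Using the convergent recurrence p_i = a_i*p_{i-1} + p_{i-2}, q_i = a_i*q_{i-1} + q_{i-2} with p_{-2}=0, p_{-1}=1, q_{-2}=1, q_{-1}=0:
  i=0: a_0=3, p_0 = 3*1 + 0 = 3, q_0 = 3*0 + 1 = 1.
  i=1: a_1=10, p_1 = 10*3 + 1 = 31, q_1 = 10*1 + 0 = 10.
  i=2: a_2=8, p_2 = 8*31 + 3 = 251, q_2 = 8*10 + 1 = 81.
  i=3: a_3=4, p_3 = 4*251 + 31 = 1035, q_3 = 4*81 + 10 = 334.
  i=4: a_4=4, p_4 = 4*1035 + 251 = 4391, q_4 = 4*334 + 81 = 1417.
  i=5: a_5=1, p_5 = 1*4391 + 1035 = 5426, q_5 = 1*1417 + 334 = 1751.
  i=6: a_6=12, p_6 = 12*5426 + 4391 = 69503, q_6 = 12*1751 + 1417 = 22429.

3/1, 31/10, 251/81, 1035/334, 4391/1417, 5426/1751, 69503/22429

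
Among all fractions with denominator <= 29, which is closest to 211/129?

Expand x = 211/129 as a continued fraction with the Euclidean algorithm:
  211 = 1*129 + 82, so a_0 = 1.
  129 = 1*82 + 47, so a_1 = 1.
  82 = 1*47 + 35, so a_2 = 1.
  47 = 1*35 + 12, so a_3 = 1.
  35 = 2*12 + 11, so a_4 = 2.
  12 = 1*11 + 1, so a_5 = 1.
  11 = 11*1 + 0, so a_6 = 11.
so x = [1; 1, 1, 1, 2, 1, 11].
Convergents (p_i = a_i*p_{i-1} + p_{i-2}, q_i = a_i*q_{i-1} + q_{i-2} with p_{-2}=0, p_{-1}=1, q_{-2}=1, q_{-1}=0), until the denominator exceeds 29:
  i=0: a_0=1, p_0 = 1*1 + 0 = 1, q_0 = 1*0 + 1 = 1.
  i=1: a_1=1, p_1 = 1*1 + 1 = 2, q_1 = 1*1 + 0 = 1.
  i=2: a_2=1, p_2 = 1*2 + 1 = 3, q_2 = 1*1 + 1 = 2.
  i=3: a_3=1, p_3 = 1*3 + 2 = 5, q_3 = 1*2 + 1 = 3.
  i=4: a_4=2, p_4 = 2*5 + 3 = 13, q_4 = 2*3 + 2 = 8.
  i=5: a_5=1, p_5 = 1*13 + 5 = 18, q_5 = 1*8 + 3 = 11.
  i=6: a_6=11, p_6 = 11*18 + 13 = 211, q_6 = 11*11 + 8 = 129.
q_6 = 129 > 29, so the last convergent with denominator <= 29 is p_5/q_5 = 18/11.
The closest fraction with denominator <= 29 is either p_5/q_5 or the intermediate fraction (k*p_5 + p_4)/(k*q_5 + q_4) with the largest k >= 1 whose denominator stays <= 29; these approach x as k grows, and every other convergent or intermediate fraction in range is farther away.
Largest k: floor((29 - q_4)/q_5) = floor((29 - 8)/11) = 1.
That gives (1*18 + 13)/(1*11 + 8) = 31/19.
Compare the errors: |x - 18/11| = |211*11 - 18*129|/(129*11) = 1/1419, and |x - 31/19| = |211*19 - 31*129|/(129*19) = 10/2451.
Cross-multiplying, 1*2451 = 2451 < 14190 = 10*1419, so 1/1419 is smaller: the convergent 18/11 is closer to x than 31/19.

18/11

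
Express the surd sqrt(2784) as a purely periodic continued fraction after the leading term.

Write x_i = (sqrt(2784) + m_i)/d_i with (m_0, d_0) = (0, 1). a_0 = floor(sqrt(2784)) = 52, since 52^2 = 2704 <= 2784 < 2809 = 53^2.
Iterate m_{i+1} = d_i*a_i - m_i, d_{i+1} = (2784 - m_{i+1}^2)/d_i, a_{i+1} = floor((a_0 + m_{i+1})/d_{i+1}):
  m_1 = 1*52 - 0 = 52, d_1 = (2784 - 52^2)/1 = 80/1 = 80, a_1 = floor((52 + 52)/80) = 1.
  m_2 = 80*1 - 52 = 28, d_2 = (2784 - 28^2)/80 = 2000/80 = 25, a_2 = floor((52 + 28)/25) = 3.
  m_3 = 25*3 - 28 = 47, d_3 = (2784 - 47^2)/25 = 575/25 = 23, a_3 = floor((52 + 47)/23) = 4.
  m_4 = 23*4 - 47 = 45, d_4 = (2784 - 45^2)/23 = 759/23 = 33, a_4 = floor((52 + 45)/33) = 2.
  m_5 = 33*2 - 45 = 21, d_5 = (2784 - 21^2)/33 = 2343/33 = 71, a_5 = floor((52 + 21)/71) = 1.
  m_6 = 71*1 - 21 = 50, d_6 = (2784 - 50^2)/71 = 284/71 = 4, a_6 = floor((52 + 50)/4) = 25.
  m_7 = 4*25 - 50 = 50, d_7 = (2784 - 50^2)/4 = 284/4 = 71, a_7 = floor((52 + 50)/71) = 1.
  m_8 = 71*1 - 50 = 21, d_8 = (2784 - 21^2)/71 = 2343/71 = 33, a_8 = floor((52 + 21)/33) = 2.
  m_9 = 33*2 - 21 = 45, d_9 = (2784 - 45^2)/33 = 759/33 = 23, a_9 = floor((52 + 45)/23) = 4.
  m_10 = 23*4 - 45 = 47, d_10 = (2784 - 47^2)/23 = 575/23 = 25, a_10 = floor((52 + 47)/25) = 3.
  m_11 = 25*3 - 47 = 28, d_11 = (2784 - 28^2)/25 = 2000/25 = 80, a_11 = floor((52 + 28)/80) = 1.
  m_12 = 80*1 - 28 = 52, d_12 = (2784 - 52^2)/80 = 80/80 = 1, a_12 = floor((52 + 52)/1) = 104.
  m_13 = 1*104 - 52 = 52, d_13 = (2784 - 52^2)/1 = 80/1 = 80: (m_13, d_13) = (m_1, d_1) = (52, 80), so from here the quotients repeat a_1, ..., a_12; the period length is 12.
Hence the expansion of sqrt(2784) is a_0 = 52 followed by the repeating block 1, 3, 4, 2, 1, 25, 1, 2, 4, 3, 1, 104 (period 12).

[52; (1, 3, 4, 2, 1, 25, 1, 2, 4, 3, 1, 104)]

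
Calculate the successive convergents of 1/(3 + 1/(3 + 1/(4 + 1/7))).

0/1, 1/3, 3/10, 13/43, 94/311

Using the convergent recurrence p_i = a_i*p_{i-1} + p_{i-2}, q_i = a_i*q_{i-1} + q_{i-2} with p_{-2}=0, p_{-1}=1, q_{-2}=1, q_{-1}=0:
  i=0: a_0=0, p_0 = 0*1 + 0 = 0, q_0 = 0*0 + 1 = 1.
  i=1: a_1=3, p_1 = 3*0 + 1 = 1, q_1 = 3*1 + 0 = 3.
  i=2: a_2=3, p_2 = 3*1 + 0 = 3, q_2 = 3*3 + 1 = 10.
  i=3: a_3=4, p_3 = 4*3 + 1 = 13, q_3 = 4*10 + 3 = 43.
  i=4: a_4=7, p_4 = 7*13 + 3 = 94, q_4 = 7*43 + 10 = 311.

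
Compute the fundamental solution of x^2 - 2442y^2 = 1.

(x, y) = (593, 12)

First expand sqrt(2442) as a continued fraction. With x_i = (sqrt(2442) + m_i)/d_i and (m_0, d_0) = (0, 1): a_0 = floor(sqrt(2442)) = 49, since 49^2 = 2401 <= 2442 < 2500 = 50^2.
Iterate m_{i+1} = d_i*a_i - m_i, d_{i+1} = (2442 - m_{i+1}^2)/d_i, a_{i+1} = floor((a_0 + m_{i+1})/d_{i+1}):
  m_1 = 1*49 - 0 = 49, d_1 = (2442 - 49^2)/1 = 41/1 = 41, a_1 = floor((49 + 49)/41) = 2.
  m_2 = 41*2 - 49 = 33, d_2 = (2442 - 33^2)/41 = 1353/41 = 33, a_2 = floor((49 + 33)/33) = 2.
  m_3 = 33*2 - 33 = 33, d_3 = (2442 - 33^2)/33 = 1353/33 = 41, a_3 = floor((49 + 33)/41) = 2.
  m_4 = 41*2 - 33 = 49, d_4 = (2442 - 49^2)/41 = 41/41 = 1, a_4 = floor((49 + 49)/1) = 98.
  m_5 = 1*98 - 49 = 49, d_5 = (2442 - 49^2)/1 = 41/1 = 41: (m_5, d_5) = (m_1, d_1) = (49, 41), so from here the quotients repeat a_1, ..., a_4; the period length is 4.
So sqrt(2442) = [49; (2, 2, 2, 98)] with period length k = 4.
k is even, so the fundamental solution of x^2 - 2442y^2 = 1 is (p_{k-1}, q_{k-1}) = (p_3, q_3); compute convergents through index 3.
Convergents (p_i = a_i*p_{i-1} + p_{i-2}, q_i = a_i*q_{i-1} + q_{i-2} with p_{-2}=0, p_{-1}=1, q_{-2}=1, q_{-1}=0):
  i=0: a_0=49, p_0 = 49*1 + 0 = 49, q_0 = 49*0 + 1 = 1.
  i=1: a_1=2, p_1 = 2*49 + 1 = 99, q_1 = 2*1 + 0 = 2.
  i=2: a_2=2, p_2 = 2*99 + 49 = 247, q_2 = 2*2 + 1 = 5.
  i=3: a_3=2, p_3 = 2*247 + 99 = 593, q_3 = 2*5 + 2 = 12.
Check: 593^2 - 2442*12^2 = 351649 - 351648 = 1, so (x, y) = (593, 12) solves the equation, and by the theorem it is the least positive solution.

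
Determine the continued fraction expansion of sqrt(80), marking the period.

[8; (1, 16)]

Write x_i = (sqrt(80) + m_i)/d_i with (m_0, d_0) = (0, 1). a_0 = floor(sqrt(80)) = 8, since 8^2 = 64 <= 80 < 81 = 9^2.
Iterate m_{i+1} = d_i*a_i - m_i, d_{i+1} = (80 - m_{i+1}^2)/d_i, a_{i+1} = floor((a_0 + m_{i+1})/d_{i+1}):
  m_1 = 1*8 - 0 = 8, d_1 = (80 - 8^2)/1 = 16/1 = 16, a_1 = floor((8 + 8)/16) = 1.
  m_2 = 16*1 - 8 = 8, d_2 = (80 - 8^2)/16 = 16/16 = 1, a_2 = floor((8 + 8)/1) = 16.
  m_3 = 1*16 - 8 = 8, d_3 = (80 - 8^2)/1 = 16/1 = 16: (m_3, d_3) = (m_1, d_1) = (8, 16), so from here the quotients repeat a_1, a_2; the period length is 2.
Hence the expansion of sqrt(80) is a_0 = 8 followed by the repeating block 1, 16 (period 2).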